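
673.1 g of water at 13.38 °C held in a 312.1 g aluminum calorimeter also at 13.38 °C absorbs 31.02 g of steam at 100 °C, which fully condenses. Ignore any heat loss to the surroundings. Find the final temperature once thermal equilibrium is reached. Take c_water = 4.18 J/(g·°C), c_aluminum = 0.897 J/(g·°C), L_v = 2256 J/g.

T_f ≈ 38.6 °C

Setting the total heat transfer to zero:
latent heat released on condensation: 31.02×2256 = 69981; condensed water 100 °C→T: 129.66(T − 100); original water: 2813.6(T − 13.38); aluminum cup: 312.1×0.897×(T − 13.38) = 279.95(T − 13.38)
3223.2 T = 69981 + 12966 + 41391 = 124339
T ≈ 38.58 °C, under the boiling point, so the assumption holds.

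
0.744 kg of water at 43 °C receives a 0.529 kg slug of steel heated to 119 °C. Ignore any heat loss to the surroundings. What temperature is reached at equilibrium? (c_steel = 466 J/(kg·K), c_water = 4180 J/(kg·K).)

T_f ≈ 48.6 °C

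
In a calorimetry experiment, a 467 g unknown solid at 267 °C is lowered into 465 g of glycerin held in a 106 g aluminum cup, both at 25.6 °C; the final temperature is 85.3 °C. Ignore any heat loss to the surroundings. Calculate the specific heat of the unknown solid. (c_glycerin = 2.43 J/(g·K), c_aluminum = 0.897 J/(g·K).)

c ≈ 0.862 J/(g·K)

Energy conservation, ΣQ = 0:
467×c×(85.3 − 267) + 465×2.43×(85.3 − 25.6) + 106×0.897×(85.3 − 25.6) = 0
-84854 c = -73134
c = -73134/-84854 ≈ 0.8619 J/(g·K)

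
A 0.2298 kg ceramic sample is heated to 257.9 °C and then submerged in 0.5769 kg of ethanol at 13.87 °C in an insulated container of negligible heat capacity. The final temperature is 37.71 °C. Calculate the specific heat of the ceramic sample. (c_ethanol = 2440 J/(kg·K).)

Taking heat into each body as positive, Σ m c ΔT = 0:
0.2298×c×(37.71 − 257.9) + 0.5769×2440×(37.71 − 13.87) = 0
-50.6 c = -33558
c = -33558/-50.6 ≈ 663.2 J/(kg·K)

c ≈ 663 J/(kg·K)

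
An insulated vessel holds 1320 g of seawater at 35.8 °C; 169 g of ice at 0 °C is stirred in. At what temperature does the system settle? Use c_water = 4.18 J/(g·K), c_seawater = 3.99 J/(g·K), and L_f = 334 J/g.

Conservation of energy gives ΣQ = 0:
melt ice: 169×334 = 56446
  meltwater 0→T: 169×4.18×T = 706.42 T
  seawater: 5266.8(T − 35.8)
5973.2 T = 188551 − 56446 = 132105
T ≈ 22.12 °C. Since T > 0 °C, the all-ice-melts assumption holds.

T_f ≈ 22.1 °C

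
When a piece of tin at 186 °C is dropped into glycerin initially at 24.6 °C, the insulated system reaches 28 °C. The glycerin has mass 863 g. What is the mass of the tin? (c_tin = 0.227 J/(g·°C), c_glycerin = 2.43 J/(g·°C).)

Energy conservation, ΣQ = 0:
m×0.227×(28 − 186) + 863×2.43×(28 − 24.6) = 0
-35.87 m = -7130.1
m = -7130.1/-35.87 ≈ 198.8 g

m ≈ 199 g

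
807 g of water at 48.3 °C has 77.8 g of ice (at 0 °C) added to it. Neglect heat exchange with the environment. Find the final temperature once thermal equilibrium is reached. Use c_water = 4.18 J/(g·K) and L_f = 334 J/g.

T_f ≈ 37.0 °C

Taking heat into each body as positive, Σ m c ΔT = 0:
fusion: m_ice L_f = 77.8×334 = 25985; meltwater 0→T: 77.8×4.18×T = 325.2 T; water: 3373.3(T − 48.3)
3698.5 T = 162928 − 25985 = 136943
T ≈ 37.03 °C — above 0 °C, consistent with complete melting.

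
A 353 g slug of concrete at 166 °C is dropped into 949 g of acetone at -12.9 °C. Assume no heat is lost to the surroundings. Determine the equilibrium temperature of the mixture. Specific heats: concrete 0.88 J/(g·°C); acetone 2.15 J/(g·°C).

Conservation of energy gives ΣQ = 0:
353*0.88*(T − 166) + 949*2.15*(T − (-12.9)) = 0
2351 T = 25246
T = 25246 / 2351 = 10.7 °C

T_f ≈ 10.7 °C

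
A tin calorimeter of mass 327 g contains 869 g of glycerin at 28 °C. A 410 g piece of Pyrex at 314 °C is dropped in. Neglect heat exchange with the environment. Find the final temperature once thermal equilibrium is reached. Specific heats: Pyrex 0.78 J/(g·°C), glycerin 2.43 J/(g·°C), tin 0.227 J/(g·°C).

T_f ≈ 64.5 °C

Net heat exchanged in the isolated system is zero:
410·0.78·(T − 314) + 869·2.43·(T − 28) + 327·0.227·(T − 28) = 0
(319.8 + 2111.7 + 74.23) T = 319.8·314 + 2111.7·28 + 74.23·28
T = 161622 / 2505.7 = 64.5 °C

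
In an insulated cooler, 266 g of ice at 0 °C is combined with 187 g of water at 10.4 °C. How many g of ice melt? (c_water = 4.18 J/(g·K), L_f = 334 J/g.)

m_melted ≈ 24.3 g

Heat available from the water dropping to 0 °C: 187×4.18×10.4 = 8129.3 J.
Melting all 266 g of ice would need 266×334 = 88844 J.
Since 8129.3 < 88844 J, not all the ice melts; equilibrium is at 0 °C.
m_melt = 8129.3 / L_f = 24.34 g.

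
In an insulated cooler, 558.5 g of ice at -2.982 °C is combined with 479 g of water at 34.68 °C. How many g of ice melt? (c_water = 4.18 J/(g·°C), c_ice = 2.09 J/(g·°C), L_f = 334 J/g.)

Heat available from the water dropping to 0 °C: 479×4.18×34.68 = 69437 J.
Of that, 558.5×2.09×2.982 = 3480.8 J goes to bring the ice to 0 °C, leaving 65956 J.
To melt every bit of ice: 558.5×334 = 186539 J.
65956 J < 186539 J, so only part of the ice melts and the system sits at 0 °C.
m_melt = 65956 / L_f = 197.5 g.

m_melted ≈ 197 g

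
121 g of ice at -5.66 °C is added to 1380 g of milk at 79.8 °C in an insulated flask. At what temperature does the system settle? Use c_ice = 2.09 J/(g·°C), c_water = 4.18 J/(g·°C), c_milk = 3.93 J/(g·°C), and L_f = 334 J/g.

T_f ≈ 65.9 °C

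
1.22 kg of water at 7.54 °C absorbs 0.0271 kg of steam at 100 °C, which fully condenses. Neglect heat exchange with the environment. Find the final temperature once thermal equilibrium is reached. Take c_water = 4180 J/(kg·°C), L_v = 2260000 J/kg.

Net heat exchanged in the isolated system is zero:
steam→water at 100 °C releases m L_v = 0.0271×2260000 = 61246
  condensate cools 100→T: 0.0271×4180×(T − 100) = 113.28(T − 100)
  water warms: 1.22×4180×(T − 7.54) = 5099.6(T − 7.54)
5212.9 T = 61246 + 11328 + 38451 = 111025
T ≈ 21.30 °C (< 100 °C, so full condensation is consistent).

T_f ≈ 21.3 °C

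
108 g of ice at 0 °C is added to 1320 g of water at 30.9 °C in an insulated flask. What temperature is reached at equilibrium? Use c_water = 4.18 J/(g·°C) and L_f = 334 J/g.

T_f ≈ 22.5 °C

Taking heat into each body as positive, Σ m c ΔT = 0:
latent heat to melt: 108×334 = 36072
  meltwater 0→T: 108×4.18×T = 451.44 T
  water cools: 1320×4.18×(T − 30.9) = 5517.6(T − 30.9)
5969 T = 170494 − 36072 = 134422
T ≈ 22.52 °C — above 0 °C, consistent with complete melting.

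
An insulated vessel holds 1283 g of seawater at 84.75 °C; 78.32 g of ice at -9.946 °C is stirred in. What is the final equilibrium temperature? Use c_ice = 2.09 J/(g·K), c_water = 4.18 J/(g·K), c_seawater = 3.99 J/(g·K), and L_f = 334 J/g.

Setting the total heat transfer to zero:
warm ice to 0 °C: 78.32·2.09·(0 − (-9.946)) = 1628; latent heat to melt: 78.32·334 = 26159; meltwater 0→T: 78.32·4.18·T = 327.38 T; seawater cools: 1283·3.99·(T − 84.75) = 5119.2(T − 84.75)
5446.5 T = 433850 − 27787 = 406063
T ≈ 74.55 °C — above 0 °C, consistent with complete melting.

T_f ≈ 74.6 °C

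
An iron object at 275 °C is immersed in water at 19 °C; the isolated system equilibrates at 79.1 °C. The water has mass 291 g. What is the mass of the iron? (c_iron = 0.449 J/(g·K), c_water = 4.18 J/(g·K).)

m ≈ 831 g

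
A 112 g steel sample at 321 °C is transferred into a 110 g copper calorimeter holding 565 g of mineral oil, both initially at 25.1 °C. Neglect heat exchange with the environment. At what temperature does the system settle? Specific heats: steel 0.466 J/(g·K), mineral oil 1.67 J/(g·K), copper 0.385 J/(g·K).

T_f = Σ m_i c_i T_i / Σ m_i c_i:
T_f = (52.19·321 + 943.55·25.1 + 42.35·25.1) / (52.19 + 943.55 + 42.35)
    = 41500 / 1038.1 ≈ 39.98 °C

T_f ≈ 40.0 °C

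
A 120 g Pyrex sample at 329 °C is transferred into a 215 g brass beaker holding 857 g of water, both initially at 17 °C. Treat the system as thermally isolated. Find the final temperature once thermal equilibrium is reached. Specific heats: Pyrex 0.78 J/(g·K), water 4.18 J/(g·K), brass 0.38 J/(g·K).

Net heat exchanged in the isolated system is zero:
120*0.78*(T − 329) + 857*4.18*(T − 17) + 215*0.38*(T − 17) = 0
93.6(T − 329) + 3582.3(T − 17) + 81.7(T − 17) = 0
3757.6 T = 93082
T = 93082/3757.6 ≈ 24.77 °C

T_f ≈ 24.8 °C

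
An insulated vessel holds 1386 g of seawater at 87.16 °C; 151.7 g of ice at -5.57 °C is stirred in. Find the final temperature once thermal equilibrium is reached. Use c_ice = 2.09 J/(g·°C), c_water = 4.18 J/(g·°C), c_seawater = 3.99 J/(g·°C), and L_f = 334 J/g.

Energy balance with sensible and latent terms:
ice -5.57→0 °C: 151.7×2.09×5.57 = 1766
  latent heat to melt: 151.7×334 = 50668
  warm the meltwater: 634.11 T
  seawater: 5530.1(T − 87.16)
6164.2 T = 482007 − 52434 = 429573
T ≈ 69.69 °C. Since T > 0 °C, the all-ice-melts assumption holds.

T_f ≈ 69.7 °C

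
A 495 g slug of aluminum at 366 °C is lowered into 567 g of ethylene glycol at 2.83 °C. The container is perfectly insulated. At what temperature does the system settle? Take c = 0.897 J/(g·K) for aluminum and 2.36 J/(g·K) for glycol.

Conservation of energy gives ΣQ = 0:
495*0.897*(T − 366) + 567*2.36*(T − 2.83) = 0
1782.1 T = 166296
T ≈ 93.31 °C

T_f ≈ 93.3 °C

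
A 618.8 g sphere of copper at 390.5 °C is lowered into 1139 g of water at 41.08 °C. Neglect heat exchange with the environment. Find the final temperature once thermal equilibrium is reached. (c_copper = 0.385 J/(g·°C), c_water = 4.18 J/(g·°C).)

T_f ≈ 57.7 °C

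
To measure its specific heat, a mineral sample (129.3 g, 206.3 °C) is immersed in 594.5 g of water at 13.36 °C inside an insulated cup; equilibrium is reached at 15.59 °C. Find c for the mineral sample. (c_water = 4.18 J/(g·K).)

c ≈ 0.225 J/(g·K)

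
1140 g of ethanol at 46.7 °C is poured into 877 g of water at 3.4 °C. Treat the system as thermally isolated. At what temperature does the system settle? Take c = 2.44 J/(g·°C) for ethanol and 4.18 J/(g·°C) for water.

T_f ≈ 22.1 °C

Energy conservation, ΣQ = 0:
1140×2.44×(T − 46.7) + 877×4.18×(T − 3.4) = 0
6447.5 T = 142365
T ≈ 22.08 °C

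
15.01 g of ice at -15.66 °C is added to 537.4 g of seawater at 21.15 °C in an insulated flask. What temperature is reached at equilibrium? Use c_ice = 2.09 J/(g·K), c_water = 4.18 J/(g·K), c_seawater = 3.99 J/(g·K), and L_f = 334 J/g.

T_f ≈ 18.1 °C

Energy conservation, ΣQ = 0:
warm ice to 0 °C: 15.01·2.09·(0 − (-15.66)) = 491.27; latent heat to melt: 15.01·334 = 5013.3; meltwater 0→T: 15.01·4.18·T = 62.74 T; seawater cools: 537.4·3.99·(T − 21.15) = 2144.2(T − 21.15)
2207 T = 45350 − 5504.6 = 39846
T ≈ 18.05 °C. Since T > 0 °C, the all-ice-melts assumption holds.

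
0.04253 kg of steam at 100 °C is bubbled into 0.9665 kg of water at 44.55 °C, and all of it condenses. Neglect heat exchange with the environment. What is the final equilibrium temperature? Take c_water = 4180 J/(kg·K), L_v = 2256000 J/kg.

Let T be the final temperature. ΣQ_i = 0:
latent heat released on condensation: 0.04253·2256000 = 95948; condensed water 100 °C→T: 177.78(T − 100); original water: 4040(T − 44.55)
4217.7 T = 95948 + 17778 + 179981 = 293706
T ≈ 69.64 °C (< 100 °C, so full condensation is consistent).

T_f ≈ 69.6 °C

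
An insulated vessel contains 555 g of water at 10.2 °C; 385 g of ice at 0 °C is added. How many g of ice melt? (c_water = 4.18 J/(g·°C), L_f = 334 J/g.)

Heat available from the water dropping to 0 °C: 555×4.18×10.2 = 23663 J.
To melt every bit of ice: 385×334 = 128590 J.
That's not enough to melt it all — equilibrium is at 0 °C with ice remaining.
Mass melted = 23663/334 ≈ 70.85 g.

m_melted ≈ 70.8 g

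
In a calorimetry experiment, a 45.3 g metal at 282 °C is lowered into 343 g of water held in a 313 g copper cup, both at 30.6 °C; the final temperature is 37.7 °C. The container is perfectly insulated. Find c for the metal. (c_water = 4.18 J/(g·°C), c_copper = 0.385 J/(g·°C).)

Setting the total heat transfer to zero:
45.3·c·(37.7 − 282) + 343·4.18·(37.7 − 30.6) + 313·0.385·(37.7 − 30.6) = 0
-11067 c = -11035
c = -11035/-11067 ≈ 0.9971 J/(g·°C)

c ≈ 0.997 J/(g·°C)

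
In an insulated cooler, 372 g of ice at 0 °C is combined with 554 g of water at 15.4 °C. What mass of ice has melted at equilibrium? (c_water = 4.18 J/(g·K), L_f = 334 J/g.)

Cooling the water to 0 °C releases 554×4.18×15.4 = 35662 J.
Fully melting the ice requires m_ice L_f = 372×334 = 124248 J.
That's not enough to melt it all — equilibrium is at 0 °C with ice remaining.
Mass melted = 35662/334 ≈ 106.8 g.

m_melted ≈ 107 g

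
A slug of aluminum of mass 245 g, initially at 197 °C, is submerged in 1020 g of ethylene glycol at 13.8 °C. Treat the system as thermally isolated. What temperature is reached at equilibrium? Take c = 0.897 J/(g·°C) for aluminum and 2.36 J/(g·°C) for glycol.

T_f = Σ m_i c_i T_i / Σ m_i c_i:
T_f = (219.77×197 + 2407.2×13.8) / (219.77 + 2407.2)
    = 76513 / 2627 ≈ 29.13 °C

T_f ≈ 29.1 °C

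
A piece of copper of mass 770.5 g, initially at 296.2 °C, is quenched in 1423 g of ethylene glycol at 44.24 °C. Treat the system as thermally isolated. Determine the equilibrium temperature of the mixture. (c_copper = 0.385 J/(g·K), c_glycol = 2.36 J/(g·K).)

Net heat exchanged in the isolated system is zero:
770.5*0.385*(T − 296.2) + 1423*2.36*(T − 44.24) = 0
296.64(T − 296.2) + 3358.3(T − 44.24) = 0
(296.64 + 3358.3) T = 296.64*296.2 + 3358.3*44.24
T = 236436 / 3654.9 = 64.7 °C

T_f ≈ 64.7 °C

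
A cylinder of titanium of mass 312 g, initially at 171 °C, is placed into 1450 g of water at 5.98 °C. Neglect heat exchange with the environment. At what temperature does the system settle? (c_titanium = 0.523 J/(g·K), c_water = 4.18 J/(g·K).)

Heat gained plus heat lost sum to zero:
312*0.523*(T − 171) + 1450*4.18*(T − 5.98) = 0
163.18(T − 171) + 6061(T − 5.98) = 0
6224.2 T = 64148
T = 64148/6224.2 ≈ 10.31 °C

T_f ≈ 10.3 °C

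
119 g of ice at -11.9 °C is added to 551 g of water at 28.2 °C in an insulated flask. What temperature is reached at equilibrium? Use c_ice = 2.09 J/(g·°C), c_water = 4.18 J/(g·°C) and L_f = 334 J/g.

T_f ≈ 7.9 °C

Let T be the final temperature. ΣQ_i = 0:
ice -11.9→0 °C: 119×2.09×11.9 = 2959.6
  latent heat to melt: 119×334 = 39746
  meltwater 0→T: 119×4.18×T = 497.42 T
  water: 2303.2(T − 28.2)
2800.6 T = 64950 − 42706 = 22244
T ≈ 7.94 °C. Since T > 0 °C, the all-ice-melts assumption holds.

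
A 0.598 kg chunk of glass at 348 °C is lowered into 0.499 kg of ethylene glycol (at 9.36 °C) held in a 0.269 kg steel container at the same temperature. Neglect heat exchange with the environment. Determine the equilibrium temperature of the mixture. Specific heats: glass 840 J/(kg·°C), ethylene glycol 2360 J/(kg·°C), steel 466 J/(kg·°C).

Heat gained plus heat lost sum to zero:
0.598×840×(T − 348) + 0.499×2360×(T − 9.36) + 0.269×466×(T − 9.36) = 0
502.32(T − 348) + 1177.6(T − 9.36) + 125.35(T − 9.36) = 0
1805.3 T = 187003
T = 187003/1805.3 ≈ 103.58 °C

T_f ≈ 103.6 °C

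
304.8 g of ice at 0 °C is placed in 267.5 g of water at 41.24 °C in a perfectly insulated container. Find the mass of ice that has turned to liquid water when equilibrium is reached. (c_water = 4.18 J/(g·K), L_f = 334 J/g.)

Cooling the water to 0 °C releases 267.5·4.18·41.24 = 46113 J.
Fully melting the ice requires m_ice L_f = 304.8·334 = 101803 J.
46113 J < 101803 J, so only part of the ice melts and the system sits at 0 °C.
Mass melted = 46113/334 ≈ 138.1 g.

m_melted ≈ 138 g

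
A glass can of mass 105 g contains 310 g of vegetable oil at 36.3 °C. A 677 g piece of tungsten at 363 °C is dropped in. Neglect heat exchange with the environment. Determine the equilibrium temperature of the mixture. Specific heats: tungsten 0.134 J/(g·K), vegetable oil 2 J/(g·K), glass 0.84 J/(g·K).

T_f ≈ 73.4 °C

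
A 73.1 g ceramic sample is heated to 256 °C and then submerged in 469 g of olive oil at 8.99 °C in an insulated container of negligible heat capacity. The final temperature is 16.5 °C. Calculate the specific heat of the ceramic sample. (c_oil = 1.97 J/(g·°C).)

Heat lost by the ceramic sample = heat gained by the oil:
73.1·c·(256 − 16.5) = 469·1.97·(16.5 − 8.99)
17507 c = 6938.7  ⇒  c ≈ 0.3963 J/(g·°C)

c ≈ 0.396 J/(g·°C)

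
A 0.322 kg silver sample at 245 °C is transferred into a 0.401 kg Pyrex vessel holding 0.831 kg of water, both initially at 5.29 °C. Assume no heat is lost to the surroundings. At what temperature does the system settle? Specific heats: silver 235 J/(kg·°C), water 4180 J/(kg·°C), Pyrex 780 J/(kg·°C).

T_f ≈ 10.0 °C

Net heat exchanged in the isolated system is zero:
0.322*235*(T − 245) + 0.831*4180*(T − 5.29) + 0.401*780*(T − 5.29) = 0
75.67(T − 245) + 3473.6(T − 5.29) + 312.78(T − 5.29) = 0
(75.67 + 3473.6 + 312.78) T = 75.67*245 + 3473.6*5.29 + 312.78*5.29
T = 38569/3862 ≈ 9.99 °C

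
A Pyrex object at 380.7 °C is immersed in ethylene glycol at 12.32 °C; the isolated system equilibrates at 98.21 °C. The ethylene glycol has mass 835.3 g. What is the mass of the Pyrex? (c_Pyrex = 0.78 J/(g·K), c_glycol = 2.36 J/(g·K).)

m ≈ 768 g

Setting the total heat transfer to zero:
m·0.78·(98.21 − 380.7) + 835.3·2.36·(98.21 − 12.32) = 0
-220.34 m = -169316
m = -169316/-220.34 ≈ 768.4 g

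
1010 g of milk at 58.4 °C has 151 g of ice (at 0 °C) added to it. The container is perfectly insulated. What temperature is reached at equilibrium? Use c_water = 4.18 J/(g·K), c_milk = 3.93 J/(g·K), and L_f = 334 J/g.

T_f ≈ 39.4 °C

Taking heat into each body as positive, Σ m c ΔT = 0:
fusion: m_ice L_f = 151·334 = 50434
  warm the meltwater: 631.18 T
  milk cools: 1010·3.93·(T − 58.4) = 3969.3(T − 58.4)
4600.5 T = 231807 − 50434 = 181373
T ≈ 39.42 °C (positive, so assuming full melt was valid).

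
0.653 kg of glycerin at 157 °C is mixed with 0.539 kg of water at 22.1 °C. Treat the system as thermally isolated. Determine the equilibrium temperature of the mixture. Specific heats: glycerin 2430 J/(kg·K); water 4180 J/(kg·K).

T_f ≈ 77.8 °C

|Q_glycerin| = |Q_water|:
0.653*2430*(157 − T) = 0.539*4180*(T − 22.1)
1586.8(157 − T) = 2253(T − 22.1)
3839.8 T = 298918  ⇒  T ≈ 77.85 °C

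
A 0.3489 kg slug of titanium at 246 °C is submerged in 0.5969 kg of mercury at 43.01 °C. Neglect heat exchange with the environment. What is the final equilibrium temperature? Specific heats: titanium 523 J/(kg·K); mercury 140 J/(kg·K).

T_f ≈ 182.2 °C

Set heat shed by the hot body equal to heat absorbed by the cold body:
0.3489·523·(246 − T) = 0.5969·140·(T − 43.01)
182.47(246 − T) = 83.57(T − 43.01)
266.04 T = 48483  ⇒  T ≈ 182.24 °C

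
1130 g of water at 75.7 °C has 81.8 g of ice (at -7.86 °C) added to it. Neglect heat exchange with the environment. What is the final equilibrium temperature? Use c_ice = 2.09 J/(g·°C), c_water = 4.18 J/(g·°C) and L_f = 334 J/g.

T_f ≈ 64.9 °C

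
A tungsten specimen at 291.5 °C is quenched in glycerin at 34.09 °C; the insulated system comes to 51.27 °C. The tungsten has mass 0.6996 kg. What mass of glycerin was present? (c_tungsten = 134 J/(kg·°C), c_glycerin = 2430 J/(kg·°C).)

m ≈ 0.539 kg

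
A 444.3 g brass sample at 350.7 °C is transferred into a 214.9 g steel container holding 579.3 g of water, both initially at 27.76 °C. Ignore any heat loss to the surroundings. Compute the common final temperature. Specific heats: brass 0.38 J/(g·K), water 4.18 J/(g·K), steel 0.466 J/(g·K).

T_f ≈ 48.0 °C

Heat gained plus heat lost sum to zero:
444.3·0.38·(T − 350.7) + 579.3·4.18·(T − 27.76) + 214.9·0.466·(T − 27.76) = 0
168.83(T − 350.7) + 2421.5(T − 27.76) + 100.14(T − 27.76) = 0
2690.5 T = 129210
T = 129210 / 2690.5 = 48 °C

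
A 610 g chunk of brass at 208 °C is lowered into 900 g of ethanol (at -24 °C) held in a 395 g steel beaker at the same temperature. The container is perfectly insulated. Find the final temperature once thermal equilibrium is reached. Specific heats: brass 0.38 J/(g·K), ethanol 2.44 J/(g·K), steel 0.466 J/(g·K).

Taking heat into each body as positive, Σ m c ΔT = 0:
610*0.38*(T − 208) + 900*2.44*(T − (-24)) + 395*0.466*(T − (-24)) = 0
(231.8 + 2196 + 184.07) T = 231.8*208 + 2196*(-24) + 184.07*(-24)
T = -8907.3 / 2611.9 = -3.41 °C

T_f ≈ -3.4 °C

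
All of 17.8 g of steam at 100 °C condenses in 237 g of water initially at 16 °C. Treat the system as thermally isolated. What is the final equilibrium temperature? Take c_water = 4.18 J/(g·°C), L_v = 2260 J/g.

Let T be the final temperature. ΣQ_i = 0:
condense steam: −17.8·2260 = −40228; condensate cools 100→T: 17.8·4.18·(T − 100) = 74.4(T − 100); original water: 990.66(T − 16)
1065.1 T = 40228 + 7440.4 + 15851 = 63519
T ≈ 59.64 °C — below 100 °C, confirming all the steam condensed.

T_f ≈ 59.6 °C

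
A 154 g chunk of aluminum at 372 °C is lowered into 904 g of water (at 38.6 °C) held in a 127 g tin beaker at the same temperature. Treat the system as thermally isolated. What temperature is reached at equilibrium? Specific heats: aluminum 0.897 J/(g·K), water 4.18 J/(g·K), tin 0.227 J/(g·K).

T_f is the heat-capacity-weighted average of the initial temperatures:
T_f = (138.14·372 + 3778.7·38.6 + 28.83·38.6) / (138.14 + 3778.7 + 28.83)
    = 198359 / 3945.7 ≈ 50.27 °C

T_f ≈ 50.3 °C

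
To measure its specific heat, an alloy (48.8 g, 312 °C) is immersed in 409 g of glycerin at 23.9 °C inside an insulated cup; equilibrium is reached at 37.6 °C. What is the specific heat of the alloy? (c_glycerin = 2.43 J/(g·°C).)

Energy conservation, ΣQ = 0:
48.8×c×(37.6 − 312) + 409×2.43×(37.6 − 23.9) = 0
-13391 c = -13616
c = -13616/-13391 ≈ 1.017 J/(g·°C)

c ≈ 1.02 J/(g·°C)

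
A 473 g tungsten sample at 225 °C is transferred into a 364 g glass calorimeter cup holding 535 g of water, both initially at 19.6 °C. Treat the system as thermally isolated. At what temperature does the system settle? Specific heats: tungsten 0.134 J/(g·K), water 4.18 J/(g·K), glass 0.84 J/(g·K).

Taking heat into each body as positive, Σ m c ΔT = 0:
473*0.134*(T − 225) + 535*4.18*(T − 19.6) + 364*0.84*(T − 19.6) = 0
63.38(T − 225) + 2236.3(T − 19.6) + 305.76(T − 19.6) = 0
(63.38 + 2236.3 + 305.76) T = 63.38*225 + 2236.3*19.6 + 305.76*19.6
T = 64085/2605.4 ≈ 24.60 °C

T_f ≈ 24.6 °C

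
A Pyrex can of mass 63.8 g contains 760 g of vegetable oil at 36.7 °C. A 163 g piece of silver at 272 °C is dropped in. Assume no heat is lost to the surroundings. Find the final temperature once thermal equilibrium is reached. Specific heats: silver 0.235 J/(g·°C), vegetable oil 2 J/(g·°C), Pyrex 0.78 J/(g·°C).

T_f ≈ 42.3 °C

Setting the total heat transfer to zero:
163*0.235*(T − 272) + 760*2*(T − 36.7) + 63.8*0.78*(T − 36.7) = 0
(38.3 + 1520 + 49.76) T = 38.3*272 + 1520*36.7 + 49.76*36.7
T = 68029/1608.1 ≈ 42.30 °C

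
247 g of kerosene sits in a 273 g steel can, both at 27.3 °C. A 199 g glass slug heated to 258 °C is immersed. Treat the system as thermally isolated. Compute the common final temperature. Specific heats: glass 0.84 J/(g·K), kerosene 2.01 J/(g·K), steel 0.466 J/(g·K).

T_f ≈ 76.1 °C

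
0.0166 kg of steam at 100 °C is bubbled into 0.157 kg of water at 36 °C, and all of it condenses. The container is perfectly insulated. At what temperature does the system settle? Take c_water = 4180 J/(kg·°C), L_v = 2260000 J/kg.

Let T be the final temperature. ΣQ_i = 0:
condense steam: −0.0166×2260000 = −37516
  condensed water 100 °C→T: 69.39(T − 100)
  original water: 656.26(T − 36)
725.65 T = 37516 + 6938.8 + 23625 = 68080
T ≈ 93.82 °C — below 100 °C, confirming all the steam condensed.

T_f ≈ 93.8 °C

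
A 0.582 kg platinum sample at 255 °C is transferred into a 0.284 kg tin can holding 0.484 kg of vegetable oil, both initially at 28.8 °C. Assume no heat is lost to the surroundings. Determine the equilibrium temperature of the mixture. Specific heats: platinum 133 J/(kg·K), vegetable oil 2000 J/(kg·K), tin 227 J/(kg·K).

T_f = Σ m_i c_i T_i / Σ m_i c_i:
T_f = (77.41·255 + 968·28.8 + 64.47·28.8) / (77.41 + 968 + 64.47)
    = 49474 / 1109.9 ≈ 44.58 °C

T_f ≈ 44.6 °C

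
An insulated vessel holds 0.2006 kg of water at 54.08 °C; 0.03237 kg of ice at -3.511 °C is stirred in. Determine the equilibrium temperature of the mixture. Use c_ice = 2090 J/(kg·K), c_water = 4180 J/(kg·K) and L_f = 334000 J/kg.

T_f ≈ 35.2 °C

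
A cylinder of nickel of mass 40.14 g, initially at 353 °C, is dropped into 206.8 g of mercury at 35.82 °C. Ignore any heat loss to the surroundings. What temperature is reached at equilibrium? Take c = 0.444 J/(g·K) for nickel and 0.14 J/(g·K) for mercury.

T_f = Σ m_i c_i T_i / Σ m_i c_i:
T_f = (17.82×353 + 28.95×35.82) / (17.82 + 28.95)
    = 7328.3 / 46.77 ≈ 156.67 °C

T_f ≈ 156.7 °C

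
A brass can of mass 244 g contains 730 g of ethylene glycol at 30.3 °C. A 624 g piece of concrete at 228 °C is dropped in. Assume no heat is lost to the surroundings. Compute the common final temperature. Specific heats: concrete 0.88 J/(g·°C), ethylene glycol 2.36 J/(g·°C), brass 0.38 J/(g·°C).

T_f is the heat-capacity-weighted average of the initial temperatures:
T_f = (549.12*228 + 1722.8*30.3 + 92.72*30.3) / (549.12 + 1722.8 + 92.72)
    = 180210 / 2364.6 ≈ 76.21 °C

T_f ≈ 76.2 °C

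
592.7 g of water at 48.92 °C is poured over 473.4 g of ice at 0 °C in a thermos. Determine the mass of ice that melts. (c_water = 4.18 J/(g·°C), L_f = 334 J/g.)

m_melted ≈ 363 g

Heat available from the water dropping to 0 °C: 592.7·4.18·48.92 = 121199 J.
To melt every bit of ice: 473.4·334 = 158116 J.
Since 121199 < 158116 J, not all the ice melts; equilibrium is at 0 °C.
m_melt = 121199 / L_f = 362.9 g.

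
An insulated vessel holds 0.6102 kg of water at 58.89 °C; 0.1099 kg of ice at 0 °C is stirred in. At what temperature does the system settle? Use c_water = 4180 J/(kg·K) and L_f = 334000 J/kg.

T_f ≈ 37.7 °C

Net heat exchanged in the isolated system is zero:
latent heat to melt: 0.1099×334000 = 36707
  meltwater 0→T: 0.1099×4180×T = 459.38 T
  water cools: 0.6102×4180×(T − 58.89) = 2550.6(T − 58.89)
3010 T = 150207 − 36707 = 113500
T ≈ 37.71 °C (positive, so assuming full melt was valid).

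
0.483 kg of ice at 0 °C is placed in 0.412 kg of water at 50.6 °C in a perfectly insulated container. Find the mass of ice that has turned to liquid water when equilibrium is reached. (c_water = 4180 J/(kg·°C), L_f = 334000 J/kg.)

Cooling the water to 0 °C releases 0.412×4180×50.6 = 87141 J.
To melt every bit of ice: 0.483×334000 = 161322 J.
87141 J < 161322 J, so only part of the ice melts and the system sits at 0 °C.
Mass melted = 87141/334000 ≈ 0.2609 kg.

m_melted ≈ 0.261 kg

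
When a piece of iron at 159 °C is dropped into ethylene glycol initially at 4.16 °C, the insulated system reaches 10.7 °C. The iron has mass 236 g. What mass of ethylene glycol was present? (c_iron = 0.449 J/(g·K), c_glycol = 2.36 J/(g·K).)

m ≈ 1020 g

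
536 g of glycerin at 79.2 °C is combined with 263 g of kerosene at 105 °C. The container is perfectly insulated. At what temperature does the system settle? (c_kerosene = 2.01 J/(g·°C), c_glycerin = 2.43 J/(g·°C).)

T_f ≈ 86.6 °C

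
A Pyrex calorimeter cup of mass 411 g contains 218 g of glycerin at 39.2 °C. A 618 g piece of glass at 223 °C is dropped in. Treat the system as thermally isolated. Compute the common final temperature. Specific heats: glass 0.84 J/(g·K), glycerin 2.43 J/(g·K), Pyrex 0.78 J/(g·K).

T_f ≈ 108.9 °C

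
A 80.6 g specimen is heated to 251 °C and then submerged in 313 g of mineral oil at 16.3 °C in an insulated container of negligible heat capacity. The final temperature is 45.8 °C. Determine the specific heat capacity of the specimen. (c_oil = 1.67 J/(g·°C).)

c ≈ 0.932 J/(g·°C)

m_s c (T_s − T_f) = m_oil c_oil (T_f − T_0):
80.6·c·(251 − 45.8) = 313·1.67·(45.8 − 16.3)
16539 c = 15420  ⇒  c ≈ 0.9323 J/(g·°C)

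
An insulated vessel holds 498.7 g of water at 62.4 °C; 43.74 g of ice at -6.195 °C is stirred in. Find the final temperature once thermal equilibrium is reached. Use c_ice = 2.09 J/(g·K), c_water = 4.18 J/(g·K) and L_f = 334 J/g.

Heat gained plus heat lost sum to zero:
ice -6.195→0 °C: 43.74×2.09×6.195 = 566.33
  melt ice: 43.74×334 = 14609
  warm the meltwater: 182.83 T
  water: 2084.6(T − 62.4)
2267.4 T = 130077 − 15175 = 114901
T ≈ 50.68 °C (positive, so assuming full melt was valid).

T_f ≈ 50.7 °C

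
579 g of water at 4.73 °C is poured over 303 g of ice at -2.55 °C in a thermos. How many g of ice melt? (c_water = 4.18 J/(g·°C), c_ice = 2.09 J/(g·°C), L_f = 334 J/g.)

Water can give up m c ΔT = 579·4.18·4.73 = 11448 J before reaching 0 °C.
Of that, 303·2.09·2.55 = 1614.8 J goes to bring the ice to 0 °C, leaving 9832.8 J.
To melt every bit of ice: 303·334 = 101202 J.
That's not enough to melt it all — equilibrium is at 0 °C with ice remaining.
m_melt = 9832.8 / L_f = 29.44 g.

m_melted ≈ 29.4 g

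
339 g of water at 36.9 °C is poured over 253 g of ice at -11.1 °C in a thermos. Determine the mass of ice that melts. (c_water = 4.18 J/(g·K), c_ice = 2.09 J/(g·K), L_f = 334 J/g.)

m_melted ≈ 139 g

Water can give up m c ΔT = 339×4.18×36.9 = 52288 J before reaching 0 °C.
Warming the ice to 0 °C takes 253×2.09×11.1 = 5869.3 J, leaving 46419 J for melting.
Fully melting the ice requires m_ice L_f = 253×334 = 84502 J.
That's not enough to melt it all — equilibrium is at 0 °C with ice remaining.
m_melted×334 = 46419  ⇒  m_melted ≈ 139 g.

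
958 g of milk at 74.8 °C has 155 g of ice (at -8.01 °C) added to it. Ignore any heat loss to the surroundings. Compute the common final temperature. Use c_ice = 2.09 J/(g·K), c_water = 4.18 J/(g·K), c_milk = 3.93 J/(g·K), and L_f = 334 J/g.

T_f ≈ 51.5 °C

Conservation of energy gives ΣQ = 0:
ice -8.01→0 °C: 155×2.09×8.01 = 2594.8; fusion: m_ice L_f = 155×334 = 51770; warm the meltwater: 647.9 T; milk: 3764.9(T − 74.8)
4412.8 T = 281618 − 54365 = 227253
T ≈ 51.50 °C. Since T > 0 °C, the all-ice-melts assumption holds.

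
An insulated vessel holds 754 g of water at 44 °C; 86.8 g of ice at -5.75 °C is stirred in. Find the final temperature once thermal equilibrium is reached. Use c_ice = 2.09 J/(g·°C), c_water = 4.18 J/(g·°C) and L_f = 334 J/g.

T_f ≈ 30.9 °C

Heat gained plus heat lost sum to zero:
ice -5.75→0 °C: 86.8×2.09×5.75 = 1043.1
  latent heat to melt: 86.8×334 = 28991
  warm the meltwater: 362.82 T
  water: 3151.7(T − 44)
3514.5 T = 138676 − 30034 = 108641
T ≈ 30.91 °C — above 0 °C, consistent with complete melting.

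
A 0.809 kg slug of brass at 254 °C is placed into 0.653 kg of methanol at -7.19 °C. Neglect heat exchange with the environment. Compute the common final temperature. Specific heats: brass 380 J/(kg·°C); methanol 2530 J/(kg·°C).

T_f ≈ 33.8 °C

T_f = Σ m_i c_i T_i / Σ m_i c_i:
T_f = (307.42*254 + 1652.1*(-7.19)) / (307.42 + 1652.1)
    = 66206 / 1959.5 ≈ 33.79 °C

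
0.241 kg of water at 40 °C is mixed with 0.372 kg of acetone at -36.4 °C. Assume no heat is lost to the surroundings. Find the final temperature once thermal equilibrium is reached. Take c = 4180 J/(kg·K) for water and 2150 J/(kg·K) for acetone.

Setting the total heat transfer to zero:
0.241·4180·(T − 40) + 0.372·2150·(T − (-36.4)) = 0
1007.4(T − 40) + 799.8(T − (-36.4)) = 0
(1007.4 + 799.8) T = 1007.4·40 + 799.8·(-36.4)
T = 11182/1807.2 ≈ 6.19 °C

T_f ≈ 6.2 °C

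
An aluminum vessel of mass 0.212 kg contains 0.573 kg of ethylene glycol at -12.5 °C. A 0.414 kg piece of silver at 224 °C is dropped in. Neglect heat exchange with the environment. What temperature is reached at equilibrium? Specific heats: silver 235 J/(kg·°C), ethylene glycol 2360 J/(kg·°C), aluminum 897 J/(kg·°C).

T_f = Σ m_i c_i T_i / Σ m_i c_i:
T_f = (97.29·224 + 1352.3·(-12.5) + 190.16·(-12.5)) / (97.29 + 1352.3 + 190.16)
    = 2512.4 / 1639.7 ≈ 1.53 °C

T_f ≈ 1.5 °C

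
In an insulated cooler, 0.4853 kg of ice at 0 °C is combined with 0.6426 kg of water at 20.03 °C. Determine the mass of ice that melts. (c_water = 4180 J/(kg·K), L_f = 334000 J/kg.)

m_melted ≈ 0.161 kg

Water can give up m c ΔT = 0.6426×4180×20.03 = 53802 J before reaching 0 °C.
Melting all 0.4853 kg of ice would need 0.4853×334000 = 162090 J.
Since 53802 < 162090 J, not all the ice melts; equilibrium is at 0 °C.
Mass melted = 53802/334000 ≈ 0.1611 kg.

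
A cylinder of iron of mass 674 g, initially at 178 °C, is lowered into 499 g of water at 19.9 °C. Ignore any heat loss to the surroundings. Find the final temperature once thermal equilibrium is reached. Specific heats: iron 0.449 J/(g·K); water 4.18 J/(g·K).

T_f ≈ 39.9 °C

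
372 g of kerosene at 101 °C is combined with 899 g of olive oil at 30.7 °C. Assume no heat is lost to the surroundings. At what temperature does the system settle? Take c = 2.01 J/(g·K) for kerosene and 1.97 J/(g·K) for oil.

Heat gained plus heat lost sum to zero:
372·2.01·(T − 101) + 899·1.97·(T − 30.7) = 0
(747.72 + 1771) T = 747.72·101 + 1771·30.7
T ≈ 51.57 °C

T_f ≈ 51.6 °C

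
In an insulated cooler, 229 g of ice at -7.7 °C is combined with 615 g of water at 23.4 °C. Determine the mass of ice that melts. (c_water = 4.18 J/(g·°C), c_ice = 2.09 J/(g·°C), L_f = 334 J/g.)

m_melted ≈ 169 g

Cooling the water to 0 °C releases 615×4.18×23.4 = 60154 J.
Warming the ice to 0 °C takes 229×2.09×7.7 = 3685.3 J, leaving 56469 J for melting.
Fully melting the ice requires m_ice L_f = 229×334 = 76486 J.
That's not enough to melt it all — equilibrium is at 0 °C with ice remaining.
m_melted×334 = 56469  ⇒  m_melted ≈ 169.1 g.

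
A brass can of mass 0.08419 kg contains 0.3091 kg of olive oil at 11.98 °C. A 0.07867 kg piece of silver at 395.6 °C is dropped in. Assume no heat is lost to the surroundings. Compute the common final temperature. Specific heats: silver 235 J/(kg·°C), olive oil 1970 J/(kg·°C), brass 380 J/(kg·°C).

T_f ≈ 22.7 °C

Heat gained plus heat lost sum to zero:
0.07867·235·(T − 395.6) + 0.3091·1970·(T − 11.98) + 0.08419·380·(T − 11.98) = 0
18.49(T − 395.6) + 608.93(T − 11.98) + 31.99(T − 11.98) = 0
(18.49 + 608.93 + 31.99) T = 18.49·395.6 + 608.93·11.98 + 31.99·11.98
T = 14992/659.41 ≈ 22.74 °C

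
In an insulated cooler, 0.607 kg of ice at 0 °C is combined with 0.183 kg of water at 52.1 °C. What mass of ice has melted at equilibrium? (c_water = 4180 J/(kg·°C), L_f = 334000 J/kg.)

Water can give up m c ΔT = 0.183×4180×52.1 = 39853 J before reaching 0 °C.
To melt every bit of ice: 0.607×334000 = 202738 J.
39853 J < 202738 J, so only part of the ice melts and the system sits at 0 °C.
Mass melted = 39853/334000 ≈ 0.1193 kg.

m_melted ≈ 0.119 kg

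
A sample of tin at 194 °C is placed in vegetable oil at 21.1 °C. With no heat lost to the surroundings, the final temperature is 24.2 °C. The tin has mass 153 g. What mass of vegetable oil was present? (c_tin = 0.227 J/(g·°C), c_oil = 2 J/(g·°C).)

Let T be the final temperature. ΣQ_i = 0:
153×0.227×(24.2 − 194) + m×2×(24.2 − 21.1) = 0
6.2 m = 5897.3
m = 5897.3/6.2 ≈ 951.2 g

m ≈ 951 g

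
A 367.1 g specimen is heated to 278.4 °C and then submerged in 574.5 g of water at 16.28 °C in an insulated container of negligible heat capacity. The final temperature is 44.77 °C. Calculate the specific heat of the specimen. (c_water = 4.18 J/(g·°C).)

c ≈ 0.798 J/(g·°C)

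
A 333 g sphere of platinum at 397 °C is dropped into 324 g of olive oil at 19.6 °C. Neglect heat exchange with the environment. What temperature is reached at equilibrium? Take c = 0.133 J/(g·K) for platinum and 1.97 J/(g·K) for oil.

T_f ≈ 44.1 °C

Set heat shed by the hot body equal to heat absorbed by the cold body:
333*0.133*(397 − T) = 324*1.97*(T − 19.6)
44.29(397 − T) = 638.28(T − 19.6)
682.57 T = 30093  ⇒  T ≈ 44.09 °C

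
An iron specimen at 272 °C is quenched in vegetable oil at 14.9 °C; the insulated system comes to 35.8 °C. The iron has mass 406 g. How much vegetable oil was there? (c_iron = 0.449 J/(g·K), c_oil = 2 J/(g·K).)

Setting the total heat transfer to zero:
406·0.449·(35.8 − 272) + m·2·(35.8 − 14.9) = 0
41.8 m = 43058
m = 43058/41.8 ≈ 1030 g

m ≈ 1030 g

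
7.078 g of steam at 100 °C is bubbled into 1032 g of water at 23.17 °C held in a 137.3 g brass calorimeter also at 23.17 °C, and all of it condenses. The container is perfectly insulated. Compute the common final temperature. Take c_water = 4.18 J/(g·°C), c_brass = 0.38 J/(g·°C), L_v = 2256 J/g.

T_f ≈ 27.3 °C

Conservation of energy gives ΣQ = 0:
condense steam: −7.078×2256 = −15968
  condensed water 100 °C→T: 29.59(T − 100)
  original water: 4313.8(T − 23.17)
  brass cup: 137.3×0.38×(T − 23.17) = 52.17(T − 23.17)
4395.5 T = 15968 + 2958.6 + 101159 = 120085
T ≈ 27.32 °C — below 100 °C, confirming all the steam condensed.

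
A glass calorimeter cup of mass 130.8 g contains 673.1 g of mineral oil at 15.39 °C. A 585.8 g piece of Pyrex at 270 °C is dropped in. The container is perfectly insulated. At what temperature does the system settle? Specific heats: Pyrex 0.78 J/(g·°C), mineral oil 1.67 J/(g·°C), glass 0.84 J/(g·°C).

T_f ≈ 84.2 °C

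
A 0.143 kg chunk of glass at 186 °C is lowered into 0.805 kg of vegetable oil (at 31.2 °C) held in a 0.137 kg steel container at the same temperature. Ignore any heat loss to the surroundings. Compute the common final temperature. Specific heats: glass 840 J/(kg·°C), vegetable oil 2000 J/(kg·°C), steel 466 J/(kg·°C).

T_f ≈ 41.6 °C

With ΣQ=0 the equilibrium temperature is the m·c-weighted mean:
T_f = (120.12·186 + 1610·31.2 + 63.84·31.2) / (120.12 + 1610 + 63.84)
    = 74566 / 1794 ≈ 41.57 °C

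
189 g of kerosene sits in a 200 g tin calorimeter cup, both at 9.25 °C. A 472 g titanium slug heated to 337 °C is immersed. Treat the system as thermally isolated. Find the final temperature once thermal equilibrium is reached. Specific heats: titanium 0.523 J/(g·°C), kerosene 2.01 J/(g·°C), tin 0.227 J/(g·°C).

T_f ≈ 129.6 °C

Energy conservation, ΣQ = 0:
472*0.523*(T − 337) + 189*2.01*(T − 9.25) + 200*0.227*(T − 9.25) = 0
(246.86 + 379.89 + 45.4) T = 246.86*337 + 379.89*9.25 + 45.4*9.25
T ≈ 129.62 °C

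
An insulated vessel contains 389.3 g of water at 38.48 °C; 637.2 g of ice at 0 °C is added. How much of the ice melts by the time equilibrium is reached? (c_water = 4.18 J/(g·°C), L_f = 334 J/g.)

m_melted ≈ 187 g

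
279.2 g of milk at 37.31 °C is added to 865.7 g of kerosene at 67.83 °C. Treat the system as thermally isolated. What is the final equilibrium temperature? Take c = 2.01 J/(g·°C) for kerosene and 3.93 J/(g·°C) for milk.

Conservation of energy gives ΣQ = 0:
865.7*2.01*(T − 67.83) + 279.2*3.93*(T − 37.31) = 0
2837.3 T = 158967
T = 158967/2837.3 ≈ 56.03 °C

T_f ≈ 56.0 °C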